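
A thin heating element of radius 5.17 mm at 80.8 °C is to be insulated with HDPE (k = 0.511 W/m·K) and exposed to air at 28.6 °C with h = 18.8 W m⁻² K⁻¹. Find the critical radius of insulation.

For a cylinder, r_cr = k_ins/h = 0.511/18.8 = 0.0272 m = 2.72 cm

r_cr = 2.72 cm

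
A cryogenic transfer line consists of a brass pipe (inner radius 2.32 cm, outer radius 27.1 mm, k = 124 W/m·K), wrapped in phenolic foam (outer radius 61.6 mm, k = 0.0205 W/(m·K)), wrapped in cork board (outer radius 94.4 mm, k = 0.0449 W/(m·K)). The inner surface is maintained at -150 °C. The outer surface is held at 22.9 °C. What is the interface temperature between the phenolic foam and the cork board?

T = -10.3 °C

Series thermal resistances, inner to outer:
  R'_brass = ln(0.0271/0.0232)/(2πk) = 0.1554/(2π·124) = 1.994×10^-4 m·K/W
  R'_phenolic foam = ln(0.0616/0.0271)/(2πk) = 0.8211/(2π·0.0205) = 6.375 m·K/W
  R'_cork board = ln(0.0944/0.0616)/(2πk) = 0.4269/(2π·0.0449) = 1.513 m·K/W
ΣR = 1.994×10^-4 + 6.375 + 1.513 = 7.888 m·K/W
Q' = ΔT/ΣR = (-150 °C − 22.9 °C)/7.888 = -21.92 W/m
From the inner boundary to the phenolic foam/cork board interface, ΣR_partial = 6.375 m·K/W.
T_interface = T_in − Q'·ΣR_partial = -150 °C − (-21.92)(6.375) = -10.3 °C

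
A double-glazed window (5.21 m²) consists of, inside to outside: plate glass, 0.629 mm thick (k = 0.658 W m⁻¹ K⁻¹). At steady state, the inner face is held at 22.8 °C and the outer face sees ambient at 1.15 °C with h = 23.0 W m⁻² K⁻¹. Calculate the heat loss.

Treat each layer as a resistance in series:
  R_plate glass = L/(kA) = 6.29×10^-4/(0.658·5.21) = 1.835×10^-4 K/W
  R_conv,out = 1/(hA) = 1/(23.0·5.21) = 0.008345 K/W
ΣR = 1.835×10^-4 + 0.008345 = 0.008528 K/W
Q = ΔT/ΣR = (22.8 °C − 1.15 °C)/0.008528 = 2540 W

Q = 2.54 kW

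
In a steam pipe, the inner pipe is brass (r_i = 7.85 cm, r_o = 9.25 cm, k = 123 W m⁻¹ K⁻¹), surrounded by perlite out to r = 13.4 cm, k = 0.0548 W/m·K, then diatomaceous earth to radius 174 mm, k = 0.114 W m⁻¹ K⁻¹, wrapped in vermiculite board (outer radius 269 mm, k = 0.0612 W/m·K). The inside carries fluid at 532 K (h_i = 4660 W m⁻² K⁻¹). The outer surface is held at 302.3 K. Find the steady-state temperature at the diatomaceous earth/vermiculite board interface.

Treat each layer as a resistance in series:
  R'_conv,in = 1/(2πr h) = 1/(2π·0.0785·4660) = 4.351×10^-4 m·K/W
  R'_brass = ln(0.0925/0.0785)/(2πk) = 0.1641/(2π·123) = 2.123×10^-4 m·K/W
  R'_perlite = ln(0.134/0.0925)/(2πk) = 0.3706/(2π·0.0548) = 1.076 m·K/W
  R'_diatomaceous earth = ln(0.174/0.134)/(2πk) = 0.2612/(2π·0.114) = 0.3647 m·K/W
  R'_vermiculite board = ln(0.269/0.174)/(2πk) = 0.4357/(2π·0.0612) = 1.133 m·K/W
ΣR = 4.351×10^-4 + 2.123×10^-4 + 1.076 + 0.3647 + 1.133 = 2.574 m·K/W
Q' = ΔT/ΣR = (532 K − 302.3 K)/2.574 = 89.24 W/m
From the inner boundary to the diatomaceous earth/vermiculite board interface, ΣR_partial = 1.441 m·K/W.
T_interface = T_in − Q'·ΣR_partial = 532 K − (89.24)(1.441) = 403 K

T = 403 K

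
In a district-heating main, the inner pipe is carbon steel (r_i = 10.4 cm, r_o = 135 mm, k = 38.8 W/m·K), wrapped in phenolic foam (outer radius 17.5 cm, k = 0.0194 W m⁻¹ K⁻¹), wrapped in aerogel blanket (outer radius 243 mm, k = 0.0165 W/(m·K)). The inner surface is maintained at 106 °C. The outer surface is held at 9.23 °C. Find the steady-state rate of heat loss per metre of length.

Resistance network (inner→outer):
  R'_carbon steel = ln(0.135/0.104)/(2πk) = 0.2609/(2π·38.8) = 0.001070 m·K/W
  R'_phenolic foam = ln(0.175/0.135)/(2πk) = 0.2595/(2π·0.0194) = 2.129 m·K/W
  R'_aerogel blanket = ln(0.243/0.175)/(2πk) = 0.3283/(2π·0.0165) = 3.166 m·K/W
ΣR = 0.001070 + 2.129 + 3.166 = 5.296 m·K/W
Q' = ΔT/ΣR = (106 °C − 9.23 °C)/5.296 = 18.3 W/m

Q' = 18.3 W/m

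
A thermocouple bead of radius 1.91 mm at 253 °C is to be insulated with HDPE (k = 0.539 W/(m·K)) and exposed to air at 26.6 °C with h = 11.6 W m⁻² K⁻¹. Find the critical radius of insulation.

For a sphere, r_cr = 2k_ins/h = 2·0.539/11.6 = 0.0929 m = 9.29 cm

r_cr = 9.29 cm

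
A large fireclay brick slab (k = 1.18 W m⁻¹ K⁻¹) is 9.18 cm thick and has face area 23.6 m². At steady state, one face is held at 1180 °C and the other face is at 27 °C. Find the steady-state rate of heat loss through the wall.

Q = kA·ΔT/L = 1.18 × 23.6 × |1180 °C − 27 °C| / 0.0918 = 3.50×10^5 W

Q = 3.50×10^5 W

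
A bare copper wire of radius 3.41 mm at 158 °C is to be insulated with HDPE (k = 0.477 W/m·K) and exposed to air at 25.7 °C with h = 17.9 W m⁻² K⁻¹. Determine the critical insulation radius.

For a cylinder, r_cr = k_ins/h = 0.477/17.9 = 0.0266 m = 2.66 cm

r_cr = 2.66 cm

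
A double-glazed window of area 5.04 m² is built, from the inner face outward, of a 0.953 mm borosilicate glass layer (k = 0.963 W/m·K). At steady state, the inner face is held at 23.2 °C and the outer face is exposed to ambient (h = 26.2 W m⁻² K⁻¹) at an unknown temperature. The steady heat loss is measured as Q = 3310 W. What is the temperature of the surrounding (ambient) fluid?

T_out = -2.52 °C

Series resistances:
  R_borosilicate glass = L/(kA) = 9.53×10^-4/(0.963·5.04) = 1.964×10^-4 K/W
  R_conv,out = 1/(hA) = 1/(26.2·5.04) = 0.007573 K/W
ΣR = 0.007769 K/W
ΔT = Q·ΣR = 3310 × 0.007769 = 25.72 K
Heat flows outward, so T_out = T_in − ΔT = 23.2 − 25.72 = -2.52 °C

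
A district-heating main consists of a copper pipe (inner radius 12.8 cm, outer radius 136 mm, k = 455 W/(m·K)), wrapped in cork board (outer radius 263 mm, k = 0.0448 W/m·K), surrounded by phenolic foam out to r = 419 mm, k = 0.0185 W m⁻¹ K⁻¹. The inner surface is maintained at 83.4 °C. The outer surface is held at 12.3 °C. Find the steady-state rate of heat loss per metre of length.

Q' = 11.2 W/m

Series thermal resistances, inner to outer:
  R'_copper = ln(0.136/0.128)/(2πk) = 0.06062/(2π·455) = 2.121×10^-5 m·K/W
  R'_cork board = ln(0.263/0.136)/(2πk) = 0.6595/(2π·0.0448) = 2.343 m·K/W
  R'_phenolic foam = ln(0.419/0.263)/(2πk) = 0.4657/(2π·0.0185) = 4.007 m·K/W
ΣR = 2.121×10^-5 + 2.343 + 4.007 = 6.350 m·K/W
Q' = ΔT/ΣR = (83.4 °C − 12.3 °C)/6.350 = 11.2 W/m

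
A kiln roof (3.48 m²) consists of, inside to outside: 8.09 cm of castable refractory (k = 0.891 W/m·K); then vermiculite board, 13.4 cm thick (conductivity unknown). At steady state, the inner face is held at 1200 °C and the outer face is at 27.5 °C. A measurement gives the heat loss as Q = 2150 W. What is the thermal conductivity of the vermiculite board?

ΣR = ΔT/Q = |1200 − 27.5|/2150 = 0.5453 K/W
Known resistances:
  R_castable refractory = L/(kA) = 0.0809/(0.891·3.48) = 0.02609 K/W
R_vermiculite board = ΣR − ΣR_known = 0.5453 − 0.02609 = 0.5192 K/W
L/(kA) = 0.5192 ⇒ k = 0.134/(0.5192·3.48) = 0.0742 W/m·K

k = 0.0742 W/m·K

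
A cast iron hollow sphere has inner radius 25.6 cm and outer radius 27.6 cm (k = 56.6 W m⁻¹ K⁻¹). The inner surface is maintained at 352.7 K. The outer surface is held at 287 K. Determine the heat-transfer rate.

Q = 4πk·ΔT/(1/r₁ − 1/r₂) = 4π × 56.6 × 65.7 / (1/0.256 − 1/0.276) = 1.65×10^5 W

Q = 1.65×10^5 W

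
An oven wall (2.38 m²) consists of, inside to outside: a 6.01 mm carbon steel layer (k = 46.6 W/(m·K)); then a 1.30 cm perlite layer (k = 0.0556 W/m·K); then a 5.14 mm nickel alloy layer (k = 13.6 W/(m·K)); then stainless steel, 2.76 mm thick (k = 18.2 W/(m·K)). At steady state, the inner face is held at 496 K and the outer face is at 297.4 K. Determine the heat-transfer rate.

Resistance network (inner→outer):
  R_carbon steel = L/(kA) = 0.00601/(46.6·2.38) = 5.419×10^-5 K/W
  R_perlite = L/(kA) = 0.0130/(0.0556·2.38) = 0.09824 K/W
  R_nickel alloy = L/(kA) = 0.00514/(13.6·2.38) = 1.588×10^-4 K/W
  R_stainless steel = L/(kA) = 0.00276/(18.2·2.38) = 6.372×10^-5 K/W
ΣR = 5.419×10^-5 + 0.09824 + 1.588×10^-4 + 6.372×10^-5 = 0.09852 K/W
Q = ΔT/ΣR = (496 K − 297.4 K)/0.09852 = 2020 W

Q = 2.02 kW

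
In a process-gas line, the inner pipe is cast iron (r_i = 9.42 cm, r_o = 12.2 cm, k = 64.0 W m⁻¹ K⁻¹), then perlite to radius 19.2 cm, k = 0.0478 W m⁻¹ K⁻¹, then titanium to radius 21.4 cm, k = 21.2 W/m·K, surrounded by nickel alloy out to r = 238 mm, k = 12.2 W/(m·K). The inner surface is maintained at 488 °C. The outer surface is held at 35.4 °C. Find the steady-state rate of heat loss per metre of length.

Q' = 299 W/m

Treat each layer as a resistance in series:
  R'_cast iron = ln(0.122/0.0942)/(2πk) = 0.2586/(2π·64.0) = 6.431×10^-4 m·K/W
  R'_perlite = ln(0.192/0.122)/(2πk) = 0.4535/(2π·0.0478) = 1.510 m·K/W
  R'_titanium = ln(0.214/0.192)/(2πk) = 0.1085/(2π·21.2) = 8.144×10^-4 m·K/W
  R'_nickel alloy = ln(0.238/0.214)/(2πk) = 0.1063/(2π·12.2) = 0.001387 m·K/W
ΣR = 6.431×10^-4 + 1.510 + 8.144×10^-4 + 0.001387 = 1.513 m·K/W
Q' = ΔT/ΣR = (488 °C − 35.4 °C)/1.513 = 299 W/m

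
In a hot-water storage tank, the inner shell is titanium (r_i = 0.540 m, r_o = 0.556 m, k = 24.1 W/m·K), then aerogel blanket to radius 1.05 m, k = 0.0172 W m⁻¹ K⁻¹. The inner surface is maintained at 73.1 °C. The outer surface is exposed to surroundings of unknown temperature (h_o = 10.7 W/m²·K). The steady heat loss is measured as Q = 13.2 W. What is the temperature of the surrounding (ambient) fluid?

T_out = 21.3 °C

Series resistances:
  R_titanium = (1/0.540 − 1/0.556)/(4πk) = 0.05329/(4π·24.1) = 1.760×10^-4 K/W
  R_aerogel blanket = (1/0.556 − 1/1.05)/(4πk) = 0.8462/(4π·0.0172) = 3.915 K/W
  R_conv,out = 1/(4πr²h) = 1/(4π·1.05²·10.7) = 0.006746 K/W
ΣR = 3.922 K/W
ΔT = Q·ΣR = 13.2 × 3.922 = 51.77 K
Heat flows outward, so T_out = T_in − ΔT = 73.1 − 51.77 = 21.3 °C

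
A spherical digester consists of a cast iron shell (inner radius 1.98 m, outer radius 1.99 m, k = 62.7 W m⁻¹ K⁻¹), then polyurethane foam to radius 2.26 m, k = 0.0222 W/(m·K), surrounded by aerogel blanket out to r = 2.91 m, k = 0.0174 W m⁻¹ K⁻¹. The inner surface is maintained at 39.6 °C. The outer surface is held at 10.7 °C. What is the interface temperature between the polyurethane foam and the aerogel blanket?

Treat each layer as a resistance in series:
  R_cast iron = (1/1.98 − 1/1.99)/(4πk) = 0.002538/(4π·62.7) = 3.221×10^-6 K/W
  R_polyurethane foam = (1/1.99 − 1/2.26)/(4πk) = 0.06003/(4π·0.0222) = 0.2152 K/W
  R_aerogel blanket = (1/2.26 − 1/2.91)/(4πk) = 0.09884/(4π·0.0174) = 0.4520 K/W
ΣR = 3.221×10^-6 + 0.2152 + 0.4520 = 0.6672 K/W
Q = ΔT/ΣR = (39.6 °C − 10.7 °C)/0.6672 = 43.32 W
From the inner boundary to the polyurethane foam/aerogel blanket interface, ΣR_partial = 0.2152 K/W.
T_interface = T_in − Q·ΣR_partial = 39.6 °C − (43.32)(0.2152) = 30.3 °C

T = 30.3 °C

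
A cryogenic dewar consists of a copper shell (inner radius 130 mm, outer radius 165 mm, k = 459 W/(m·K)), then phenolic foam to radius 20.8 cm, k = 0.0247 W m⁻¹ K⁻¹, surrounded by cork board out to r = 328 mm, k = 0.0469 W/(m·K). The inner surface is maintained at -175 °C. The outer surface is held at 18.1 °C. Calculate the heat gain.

Resistance network (inner→outer):
  R_copper = (1/0.130 − 1/0.165)/(4πk) = 1.632/(4π·459) = 2.829×10^-4 K/W
  R_phenolic foam = (1/0.165 − 1/0.208)/(4πk) = 1.253/(4π·0.0247) = 4.037 K/W
  R_cork board = (1/0.208 − 1/0.328)/(4πk) = 1.759/(4π·0.0469) = 2.984 K/W
ΣR = 2.829×10^-4 + 4.037 + 2.984 = 7.021 K/W
Q = ΔT/ΣR = (-175 °C − 18.1 °C)/7.021 = -27.5 W
(Negative Q ⇒ heat flows inward; heat gain = 27.5 W.)

Q = 27.5 W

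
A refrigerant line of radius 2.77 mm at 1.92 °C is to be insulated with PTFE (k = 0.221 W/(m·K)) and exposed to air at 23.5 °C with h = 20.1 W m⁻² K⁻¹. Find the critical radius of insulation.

For a cylinder, r_cr = k_ins/h = 0.221/20.1 = 0.0110 m = 1.10 cm

r_cr = 1.10 cm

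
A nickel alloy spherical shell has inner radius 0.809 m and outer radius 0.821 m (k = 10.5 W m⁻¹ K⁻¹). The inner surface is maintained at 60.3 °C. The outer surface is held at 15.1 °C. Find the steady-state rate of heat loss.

Q = 4πk·ΔT/(1/r₁ − 1/r₂) = 4π × 10.5 × 45.2 / (1/0.809 − 1/0.821) = 3.30×10^5 W

Q = 330 kW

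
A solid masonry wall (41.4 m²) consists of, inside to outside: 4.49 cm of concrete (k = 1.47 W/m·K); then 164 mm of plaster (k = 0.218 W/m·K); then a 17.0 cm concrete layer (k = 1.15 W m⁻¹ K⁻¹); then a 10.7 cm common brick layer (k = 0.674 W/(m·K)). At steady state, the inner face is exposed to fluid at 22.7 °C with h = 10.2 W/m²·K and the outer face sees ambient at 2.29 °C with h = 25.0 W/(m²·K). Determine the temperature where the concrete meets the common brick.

Resistance network (inner→outer):
  R_conv,in = 1/(hA) = 1/(10.2·41.4) = 0.002368 K/W
  R_concrete = L/(kA) = 0.0449/(1.47·41.4) = 7.378×10^-4 K/W
  R_plaster = L/(kA) = 0.164/(0.218·41.4) = 0.01817 K/W
  R_concrete = L/(kA) = 0.170/(1.15·41.4) = 0.003571 K/W
  R_common brick = L/(kA) = 0.107/(0.674·41.4) = 0.003835 K/W
  R_conv,out = 1/(hA) = 1/(25.0·41.4) = 9.662×10^-4 K/W
ΣR = 0.002368 + 7.378×10^-4 + 0.01817 + 0.003571 + 0.003835 + 9.662×10^-4 = 0.02965 K/W
Q = ΔT/ΣR = (22.7 °C − 2.29 °C)/0.02965 = 688.4 W
From the inner boundary to the concrete/common brick interface, ΣR_partial = 0.02485 K/W.
T_interface = T_in − Q·ΣR_partial = 22.7 °C − (688.4)(0.02485) = 5.59 °C

T = 5.59 °C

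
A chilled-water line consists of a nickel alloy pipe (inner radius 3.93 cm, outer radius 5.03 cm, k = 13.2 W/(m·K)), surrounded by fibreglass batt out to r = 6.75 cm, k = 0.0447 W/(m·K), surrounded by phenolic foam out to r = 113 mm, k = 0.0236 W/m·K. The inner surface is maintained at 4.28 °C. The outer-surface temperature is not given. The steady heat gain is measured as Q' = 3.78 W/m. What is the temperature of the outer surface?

T_out = 21.4 °C

Series resistances:
  R'_nickel alloy = ln(0.0503/0.0393)/(2πk) = 0.2468/(2π·13.2) = 0.002975 m·K/W
  R'_fibreglass batt = ln(0.0675/0.0503)/(2πk) = 0.2941/(2π·0.0447) = 1.047 m·K/W
  R'_phenolic foam = ln(0.113/0.0675)/(2πk) = 0.5153/(2π·0.0236) = 3.475 m·K/W
ΣR = 4.525 m·K/W
ΔT = Q'·ΣR = 3.78 × 4.525 = 17.10 K
Heat flows inward, so T_out = T_in + ΔT = 4.28 + 17.10 = 21.4 °C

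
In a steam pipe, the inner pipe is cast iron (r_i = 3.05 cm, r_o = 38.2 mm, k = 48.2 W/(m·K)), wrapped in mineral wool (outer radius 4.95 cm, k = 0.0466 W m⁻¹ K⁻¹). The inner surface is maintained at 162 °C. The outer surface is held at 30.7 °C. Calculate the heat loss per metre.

Treat each layer as a resistance in series:
  R'_cast iron = ln(0.0382/0.0305)/(2πk) = 0.2251/(2π·48.2) = 7.433×10^-4 m·K/W
  R'_mineral wool = ln(0.0495/0.0382)/(2πk) = 0.2591/(2π·0.0466) = 0.8850 m·K/W
ΣR = 7.433×10^-4 + 0.8850 = 0.8857 m·K/W
Q' = ΔT/ΣR = (162 °C − 30.7 °C)/0.8857 = 148 W/m

Q' = 148 W/m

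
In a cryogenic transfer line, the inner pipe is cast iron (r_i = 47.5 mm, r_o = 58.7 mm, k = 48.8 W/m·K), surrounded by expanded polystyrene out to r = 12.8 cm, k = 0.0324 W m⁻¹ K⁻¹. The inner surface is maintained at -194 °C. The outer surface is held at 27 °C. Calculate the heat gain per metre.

Treat each layer as a resistance in series:
  R'_cast iron = ln(0.0587/0.0475)/(2πk) = 0.2117/(2π·48.8) = 6.905×10^-4 m·K/W
  R'_expanded polystyrene = ln(0.128/0.0587)/(2πk) = 0.7796/(2π·0.0324) = 3.829 m·K/W
ΣR = 6.905×10^-4 + 3.829 = 3.830 m·K/W
Q' = ΔT/ΣR = (-194 °C − 27 °C)/3.830 = -57.7 W/m
(Negative Q' ⇒ heat flows inward; heat gain = 57.7 W/m.)

Q' = 57.7 W/m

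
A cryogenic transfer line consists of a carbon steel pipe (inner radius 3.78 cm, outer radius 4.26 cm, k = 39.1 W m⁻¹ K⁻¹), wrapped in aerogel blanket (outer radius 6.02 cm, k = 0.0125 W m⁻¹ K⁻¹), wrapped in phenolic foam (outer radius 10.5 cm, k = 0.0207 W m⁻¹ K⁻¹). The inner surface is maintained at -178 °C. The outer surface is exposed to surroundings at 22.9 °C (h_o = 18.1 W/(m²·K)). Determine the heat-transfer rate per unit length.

Q' = 22.9 W/m

Resistance network (inner→outer):
  R'_carbon steel = ln(0.0426/0.0378)/(2πk) = 0.1195/(2π·39.1) = 4.866×10^-4 m·K/W
  R'_aerogel blanket = ln(0.0602/0.0426)/(2πk) = 0.3458/(2π·0.0125) = 4.403 m·K/W
  R'_phenolic foam = ln(0.105/0.0602)/(2πk) = 0.5563/(2π·0.0207) = 4.277 m·K/W
  R'_conv,out = 1/(2πr h) = 1/(2π·0.105·18.1) = 0.08374 m·K/W
ΣR = 4.866×10^-4 + 4.403 + 4.277 + 0.08374 = 8.764 m·K/W
Q' = ΔT/ΣR = (-178 °C − 22.9 °C)/8.764 = -22.9 W/m
(Negative Q' ⇒ heat flows inward; heat gain = 22.9 W/m.)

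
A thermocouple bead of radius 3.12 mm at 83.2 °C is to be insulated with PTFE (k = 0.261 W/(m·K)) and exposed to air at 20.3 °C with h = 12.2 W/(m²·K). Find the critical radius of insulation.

r_cr = 4.28 cm

For a sphere, r_cr = 2k_ins/h = 2·0.261/12.2 = 0.0428 m = 4.28 cm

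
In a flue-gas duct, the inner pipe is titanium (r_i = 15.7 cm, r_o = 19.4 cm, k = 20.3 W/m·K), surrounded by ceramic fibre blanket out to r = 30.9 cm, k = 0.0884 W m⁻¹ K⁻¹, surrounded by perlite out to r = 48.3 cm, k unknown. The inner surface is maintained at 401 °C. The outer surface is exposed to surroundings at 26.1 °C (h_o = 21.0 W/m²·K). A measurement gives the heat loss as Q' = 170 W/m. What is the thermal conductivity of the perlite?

ΣR = ΔT/Q' = |401 − 26.1|/170 = 2.205 m·K/W
Known resistances:
  R'_titanium = ln(0.194/0.157)/(2πk) = 0.2116/(2π·20.3) = 0.001659 m·K/W
  R'_ceramic fibre blanket = ln(0.309/0.194)/(2πk) = 0.4655/(2π·0.0884) = 0.8381 m·K/W
  R'_conv,out = 1/(2πr h) = 1/(2π·0.483·21.0) = 0.01569 m·K/W
R_perlite = ΣR − ΣR_known = 2.205 − 0.8554 = 1.350 m·K/W
ln(r₂/r₁)/(2πk) = 1.350 ⇒ k = 0.4467/(2π·1.350) = 0.0527 W/m·K

k = 0.0527 W/m·K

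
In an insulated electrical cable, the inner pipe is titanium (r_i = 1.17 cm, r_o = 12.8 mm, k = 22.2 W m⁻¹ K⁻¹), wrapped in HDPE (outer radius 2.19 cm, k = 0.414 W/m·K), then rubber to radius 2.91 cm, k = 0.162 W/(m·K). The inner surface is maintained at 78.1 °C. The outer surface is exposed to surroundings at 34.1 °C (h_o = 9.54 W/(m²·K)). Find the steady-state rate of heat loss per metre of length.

Series thermal resistances, inner to outer:
  R'_titanium = ln(0.0128/0.0117)/(2πk) = 0.08986/(2π·22.2) = 6.442×10^-4 m·K/W
  R'_HDPE = ln(0.0219/0.0128)/(2πk) = 0.5370/(2π·0.414) = 0.2065 m·K/W
  R'_rubber = ln(0.0291/0.0219)/(2πk) = 0.2843/(2π·0.162) = 0.2793 m·K/W
  R'_conv,out = 1/(2πr h) = 1/(2π·0.0291·9.54) = 0.5733 m·K/W
ΣR = 6.442×10^-4 + 0.2065 + 0.2793 + 0.5733 = 1.060 m·K/W
Q' = ΔT/ΣR = (78.1 °C − 34.1 °C)/1.060 = 41.5 W/m

Q' = 41.5 W/m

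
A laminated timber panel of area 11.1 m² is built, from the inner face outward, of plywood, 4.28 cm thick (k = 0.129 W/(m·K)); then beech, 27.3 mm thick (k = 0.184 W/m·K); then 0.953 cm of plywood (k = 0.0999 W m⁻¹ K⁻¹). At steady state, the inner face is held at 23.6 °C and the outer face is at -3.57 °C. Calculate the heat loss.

Q = 524 W

Series thermal resistances, inner to outer:
  R_plywood = L/(kA) = 0.0428/(0.129·11.1) = 0.02989 K/W
  R_beech = L/(kA) = 0.0273/(0.184·11.1) = 0.01337 K/W
  R_plywood = L/(kA) = 0.00953/(0.0999·11.1) = 0.008594 K/W
ΣR = 0.02989 + 0.01337 + 0.008594 = 0.05185 K/W
Q = ΔT/ΣR = (23.6 °C − -3.57 °C)/0.05185 = 524 W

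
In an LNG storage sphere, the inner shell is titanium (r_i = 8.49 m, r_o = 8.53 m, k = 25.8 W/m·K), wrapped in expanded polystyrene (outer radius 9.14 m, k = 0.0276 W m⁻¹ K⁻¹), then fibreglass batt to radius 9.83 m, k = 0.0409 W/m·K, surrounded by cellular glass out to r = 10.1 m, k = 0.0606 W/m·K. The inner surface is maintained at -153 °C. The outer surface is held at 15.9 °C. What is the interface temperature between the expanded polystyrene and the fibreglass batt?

T = -60.2 °C

Resistance network (inner→outer):
  R_titanium = (1/8.49 − 1/8.53)/(4πk) = 5.523×10^-4/(4π·25.8) = 1.704×10^-6 K/W
  R_expanded polystyrene = (1/8.53 − 1/9.14)/(4πk) = 0.007824/(4π·0.0276) = 0.02256 K/W
  R_fibreglass batt = (1/9.14 − 1/9.83)/(4πk) = 0.007680/(4π·0.0409) = 0.01494 K/W
  R_cellular glass = (1/9.83 − 1/10.1)/(4πk) = 0.002719/(4π·0.0606) = 0.003571 K/W
ΣR = 1.704×10^-6 + 0.02256 + 0.01494 + 0.003571 = 0.04107 K/W
Q = ΔT/ΣR = (-153 °C − 15.9 °C)/0.04107 = -4112 W
From the inner boundary to the expanded polystyrene/fibreglass batt interface, ΣR_partial = 0.02256 K/W.
T_interface = T_in − Q·ΣR_partial = -153 °C − (-4112)(0.02256) = -60.2 °C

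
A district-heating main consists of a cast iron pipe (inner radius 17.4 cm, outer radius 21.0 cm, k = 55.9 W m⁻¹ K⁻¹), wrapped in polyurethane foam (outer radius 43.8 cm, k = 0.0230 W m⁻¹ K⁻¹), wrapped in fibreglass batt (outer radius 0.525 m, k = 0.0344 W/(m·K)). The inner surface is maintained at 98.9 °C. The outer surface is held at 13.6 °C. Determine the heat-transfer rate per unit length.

Series thermal resistances, inner to outer:
  R'_cast iron = ln(0.210/0.174)/(2πk) = 0.1881/(2π·55.9) = 5.354×10^-4 m·K/W
  R'_polyurethane foam = ln(0.438/0.210)/(2πk) = 0.7351/(2π·0.0230) = 5.087 m·K/W
  R'_fibreglass batt = ln(0.525/0.438)/(2πk) = 0.1812/(2π·0.0344) = 0.8382 m·K/W
ΣR = 5.354×10^-4 + 5.087 + 0.8382 = 5.926 m·K/W
Q' = ΔT/ΣR = (98.9 °C − 13.6 °C)/5.926 = 14.4 W/m

Q' = 14.4 W/m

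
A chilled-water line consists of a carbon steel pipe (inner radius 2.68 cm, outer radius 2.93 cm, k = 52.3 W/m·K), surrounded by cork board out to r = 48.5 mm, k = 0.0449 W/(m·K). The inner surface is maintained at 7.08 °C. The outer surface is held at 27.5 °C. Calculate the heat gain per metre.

Q' = 11.4 W/m

Series thermal resistances, inner to outer:
  R'_carbon steel = ln(0.0293/0.0268)/(2πk) = 0.08919/(2π·52.3) = 2.714×10^-4 m·K/W
  R'_cork board = ln(0.0485/0.0293)/(2πk) = 0.5040/(2π·0.0449) = 1.786 m·K/W
ΣR = 2.714×10^-4 + 1.786 = 1.786 m·K/W
Q' = ΔT/ΣR = (7.08 °C − 27.5 °C)/1.786 = -11.4 W/m
(Negative Q' ⇒ heat flows inward; heat gain = 11.4 W/m.)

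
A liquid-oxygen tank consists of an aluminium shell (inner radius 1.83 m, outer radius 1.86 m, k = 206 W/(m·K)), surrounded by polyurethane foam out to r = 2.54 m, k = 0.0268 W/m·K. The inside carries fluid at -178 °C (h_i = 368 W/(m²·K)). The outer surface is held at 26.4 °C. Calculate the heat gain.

Series thermal resistances, inner to outer:
  R_conv,in = 1/(4πr²h) = 1/(4π·1.83²·368) = 6.457×10^-5 K/W
  R_aluminium = (1/1.83 − 1/1.86)/(4πk) = 0.008814/(4π·206) = 3.405×10^-6 K/W
  R_polyurethane foam = (1/1.86 − 1/2.54)/(4πk) = 0.1439/(4π·0.0268) = 0.4274 K/W
ΣR = 6.457×10^-5 + 3.405×10^-6 + 0.4274 = 0.4275 K/W
Q = ΔT/ΣR = (-178 °C − 26.4 °C)/0.4275 = -478 W
(Negative Q ⇒ heat flows inward; heat gain = 478 W.)

Q = 478 W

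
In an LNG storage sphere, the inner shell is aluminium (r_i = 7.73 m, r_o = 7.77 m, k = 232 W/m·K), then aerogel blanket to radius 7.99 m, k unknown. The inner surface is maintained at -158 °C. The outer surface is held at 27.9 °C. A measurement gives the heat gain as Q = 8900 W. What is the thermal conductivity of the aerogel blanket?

ΣR = ΔT/Q = |-158 − 27.9|/8900 = 0.02089 K/W
Known resistances:
  R_aluminium = (1/7.73 − 1/7.77)/(4πk) = 6.660×10^-4/(4π·232) = 2.284×10^-7 K/W
R_aerogel blanket = ΣR − ΣR_known = 0.02089 − 2.284×10^-7 = 0.02089 K/W
(1/r₁−1/r₂)/(4πk) = 0.02089 ⇒ k = 0.003544/(4π·0.02089) = 0.0135 W/m·K

k = 0.0135 W/m·K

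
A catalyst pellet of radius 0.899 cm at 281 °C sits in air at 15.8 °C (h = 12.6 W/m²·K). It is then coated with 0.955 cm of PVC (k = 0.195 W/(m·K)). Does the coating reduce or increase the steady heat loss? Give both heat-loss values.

Critical radius for a sphere: r_cr = 2k/h = 0.0310 m = 3.10 cm.
Outer radius after coating: r₂ = 0.00899 + 0.00955 = 0.01854 m.
Since r₁ < r_cr and r₂ ≤ r_cr, the coating moves toward the maximum at r_cr — heat loss rises.
Bare: R = 1/(4πr₁²h) = 78.14 K/W; Q = 265.2/78.14 = 3.39 W.
Coated: R = R_cond + R_conv = 41.76 K/W; Q = 265.2/41.76 = 6.35 W.

increases: 3.39 → 6.35 W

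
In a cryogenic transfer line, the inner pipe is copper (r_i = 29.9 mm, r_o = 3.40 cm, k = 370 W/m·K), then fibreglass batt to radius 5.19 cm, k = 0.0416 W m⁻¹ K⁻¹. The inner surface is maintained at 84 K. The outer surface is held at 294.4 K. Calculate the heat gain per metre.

Resistance network (inner→outer):
  R'_copper = ln(0.0340/0.0299)/(2πk) = 0.1285/(2π·370) = 5.527×10^-5 m·K/W
  R'_fibreglass batt = ln(0.0519/0.0340)/(2πk) = 0.4230/(2π·0.0416) = 1.618 m·K/W
ΣR = 5.527×10^-5 + 1.618 = 1.618 m·K/W
Q' = ΔT/ΣR = (84 K − 294.4 K)/1.618 = -130 W/m
(Negative Q' ⇒ heat flows inward; heat gain = 130 W/m.)

Q' = 130 W/m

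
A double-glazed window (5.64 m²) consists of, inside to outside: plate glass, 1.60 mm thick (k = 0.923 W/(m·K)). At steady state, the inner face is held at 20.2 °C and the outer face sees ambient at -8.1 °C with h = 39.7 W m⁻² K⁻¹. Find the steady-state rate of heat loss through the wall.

Treat each layer as a resistance in series:
  R_plate glass = L/(kA) = 0.00160/(0.923·5.64) = 3.074×10^-4 K/W
  R_conv,out = 1/(hA) = 1/(39.7·5.64) = 0.004466 K/W
ΣR = 3.074×10^-4 + 0.004466 = 0.004773 K/W
Q = ΔT/ΣR = (20.2 °C − -8.1 °C)/0.004773 = 5930 W

Q = 5.93 kW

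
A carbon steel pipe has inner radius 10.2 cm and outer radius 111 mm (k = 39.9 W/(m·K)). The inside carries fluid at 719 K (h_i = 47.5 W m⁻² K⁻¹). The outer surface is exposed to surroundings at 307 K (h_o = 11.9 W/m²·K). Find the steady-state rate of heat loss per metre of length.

Q' = 2680 W/m

Resistance network (inner→outer):
  R'_conv,in = 1/(2πr h) = 1/(2π·0.102·47.5) = 0.03285 m·K/W
  R'_carbon steel = ln(0.111/0.102)/(2πk) = 0.08456/(2π·39.9) = 3.373×10^-4 m·K/W
  R'_conv,out = 1/(2πr h) = 1/(2π·0.111·11.9) = 0.1205 m·K/W
ΣR = 0.03285 + 3.373×10^-4 + 0.1205 = 0.1537 m·K/W
Q' = ΔT/ΣR = (719 K − 307 K)/0.1537 = 2680 W/m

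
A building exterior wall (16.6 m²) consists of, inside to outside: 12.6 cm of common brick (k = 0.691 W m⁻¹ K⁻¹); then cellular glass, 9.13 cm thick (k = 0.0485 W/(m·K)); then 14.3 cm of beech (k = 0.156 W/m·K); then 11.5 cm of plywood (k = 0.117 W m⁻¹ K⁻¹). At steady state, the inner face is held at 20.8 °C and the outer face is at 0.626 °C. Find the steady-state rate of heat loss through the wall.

Resistance network (inner→outer):
  R_common brick = L/(kA) = 0.126/(0.691·16.6) = 0.01098 K/W
  R_cellular glass = L/(kA) = 0.0913/(0.0485·16.6) = 0.1134 K/W
  R_beech = L/(kA) = 0.143/(0.156·16.6) = 0.05522 K/W
  R_plywood = L/(kA) = 0.115/(0.117·16.6) = 0.05921 K/W
ΣR = 0.01098 + 0.1134 + 0.05522 + 0.05921 = 0.2388 K/W
Q = ΔT/ΣR = (20.8 °C − 0.626 °C)/0.2388 = 84.5 W

Q = 84.5 W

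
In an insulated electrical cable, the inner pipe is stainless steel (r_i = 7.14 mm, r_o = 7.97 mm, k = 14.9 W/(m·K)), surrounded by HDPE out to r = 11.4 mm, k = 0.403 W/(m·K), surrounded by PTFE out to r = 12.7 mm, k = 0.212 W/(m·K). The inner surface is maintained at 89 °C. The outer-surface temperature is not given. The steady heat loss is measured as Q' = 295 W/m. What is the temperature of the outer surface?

T_out = 23.0 °C

Series resistances:
  R'_stainless steel = ln(0.00797/0.00714)/(2πk) = 0.1100/(2π·14.9) = 0.001175 m·K/W
  R'_HDPE = ln(0.0114/0.00797)/(2πk) = 0.3579/(2π·0.403) = 0.1414 m·K/W
  R'_PTFE = ln(0.0127/0.0114)/(2πk) = 0.1080/(2π·0.212) = 0.08107 m·K/W
ΣR = 0.2236 m·K/W
ΔT = Q'·ΣR = 295 × 0.2236 = 65.96 K
Heat flows outward, so T_out = T_in − ΔT = 89 − 65.96 = 23.0 °C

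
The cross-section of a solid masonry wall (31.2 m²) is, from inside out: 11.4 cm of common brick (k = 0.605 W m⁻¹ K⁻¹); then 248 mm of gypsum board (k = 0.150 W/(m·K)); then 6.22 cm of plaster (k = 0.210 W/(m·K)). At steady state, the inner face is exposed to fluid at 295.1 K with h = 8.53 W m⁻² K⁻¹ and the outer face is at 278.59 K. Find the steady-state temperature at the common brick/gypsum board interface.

T = 292.9 K

Resistance network (inner→outer):
  R_conv,in = 1/(hA) = 1/(8.53·31.2) = 0.003757 K/W
  R_common brick = L/(kA) = 0.114/(0.605·31.2) = 0.006039 K/W
  R_gypsum board = L/(kA) = 0.248/(0.150·31.2) = 0.05299 K/W
  R_plaster = L/(kA) = 0.0622/(0.210·31.2) = 0.009493 K/W
ΣR = 0.003757 + 0.006039 + 0.05299 + 0.009493 = 0.07228 K/W
Q = ΔT/ΣR = (295.1 K − 278.59 K)/0.07228 = 228.4 W
From the inner boundary to the common brick/gypsum board interface, ΣR_partial = 0.009796 K/W.
T_interface = T_in − Q·ΣR_partial = 295.1 K − (228.4)(0.009796) = 292.9 K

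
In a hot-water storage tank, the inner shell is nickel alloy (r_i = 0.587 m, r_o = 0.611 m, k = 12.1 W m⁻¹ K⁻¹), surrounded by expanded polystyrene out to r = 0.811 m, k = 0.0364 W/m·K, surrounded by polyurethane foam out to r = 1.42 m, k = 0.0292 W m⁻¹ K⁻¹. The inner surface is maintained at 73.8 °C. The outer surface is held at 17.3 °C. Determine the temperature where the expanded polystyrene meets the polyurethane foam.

T = 52.3 °C

Treat each layer as a resistance in series:
  R_nickel alloy = (1/0.587 − 1/0.611)/(4πk) = 0.06692/(4π·12.1) = 4.401×10^-4 K/W
  R_expanded polystyrene = (1/0.611 − 1/0.811)/(4πk) = 0.4036/(4π·0.0364) = 0.8824 K/W
  R_polyurethane foam = (1/0.811 − 1/1.42)/(4πk) = 0.5288/(4π·0.0292) = 1.441 K/W
ΣR = 4.401×10^-4 + 0.8824 + 1.441 = 2.324 K/W
Q = ΔT/ΣR = (73.8 °C − 17.3 °C)/2.324 = 24.31 W
From the inner boundary to the expanded polystyrene/polyurethane foam interface, ΣR_partial = 0.8828 K/W.
T_interface = T_in − Q·ΣR_partial = 73.8 °C − (24.31)(0.8828) = 52.3 °C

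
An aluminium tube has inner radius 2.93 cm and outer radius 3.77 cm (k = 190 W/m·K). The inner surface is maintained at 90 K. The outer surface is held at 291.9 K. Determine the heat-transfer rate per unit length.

Q' = 2πk·ΔT/ln(r₂/r₁) = 2π × 190 × 201.9 / ln(0.0377/0.0293) = 9.56×10^5 W/m

Q' = 956 kW/m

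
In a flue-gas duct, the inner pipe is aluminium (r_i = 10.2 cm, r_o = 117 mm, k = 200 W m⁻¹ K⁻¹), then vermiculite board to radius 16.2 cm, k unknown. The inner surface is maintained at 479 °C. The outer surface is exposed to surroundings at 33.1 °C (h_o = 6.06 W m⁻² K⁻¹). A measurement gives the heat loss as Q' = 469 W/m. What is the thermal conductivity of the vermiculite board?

k = 0.0657 W/m·K

ΣR = ΔT/Q' = |479 − 33.1|/469 = 0.9507 m·K/W
Known resistances:
  R'_aluminium = ln(0.117/0.102)/(2πk) = 0.1372/(2π·200) = 1.092×10^-4 m·K/W
  R'_conv,out = 1/(2πr h) = 1/(2π·0.162·6.06) = 0.1621 m·K/W
R_vermiculite board = ΣR − ΣR_known = 0.9507 − 0.1622 = 0.7885 m·K/W
ln(r₂/r₁)/(2πk) = 0.7885 ⇒ k = 0.3254/(2π·0.7885) = 0.0657 W/m·K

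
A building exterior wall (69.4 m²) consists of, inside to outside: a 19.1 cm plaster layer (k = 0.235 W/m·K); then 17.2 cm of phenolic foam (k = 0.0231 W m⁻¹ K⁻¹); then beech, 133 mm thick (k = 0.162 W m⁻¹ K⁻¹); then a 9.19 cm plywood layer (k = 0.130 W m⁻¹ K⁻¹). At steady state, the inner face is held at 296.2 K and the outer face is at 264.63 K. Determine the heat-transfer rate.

Resistance network (inner→outer):
  R_plaster = L/(kA) = 0.191/(0.235·69.4) = 0.01171 K/W
  R_phenolic foam = L/(kA) = 0.172/(0.0231·69.4) = 0.1073 K/W
  R_beech = L/(kA) = 0.133/(0.162·69.4) = 0.01183 K/W
  R_plywood = L/(kA) = 0.0919/(0.130·69.4) = 0.01019 K/W
ΣR = 0.01171 + 0.1073 + 0.01183 + 0.01019 = 0.1410 K/W
Q = ΔT/ΣR = (296.2 K − 264.63 K)/0.1410 = 224 W

Q = 224 W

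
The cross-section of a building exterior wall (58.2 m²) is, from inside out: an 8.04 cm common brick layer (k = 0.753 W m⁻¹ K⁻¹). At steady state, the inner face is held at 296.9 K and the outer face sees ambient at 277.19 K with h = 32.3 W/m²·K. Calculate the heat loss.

Q = 8.33 kW

Treat each layer as a resistance in series:
  R_common brick = L/(kA) = 0.0804/(0.753·58.2) = 0.001835 K/W
  R_conv,out = 1/(hA) = 1/(32.3·58.2) = 5.320×10^-4 K/W
ΣR = 0.001835 + 5.320×10^-4 = 0.002367 K/W
Q = ΔT/ΣR = (296.9 K − 277.19 K)/0.002367 = 8330 W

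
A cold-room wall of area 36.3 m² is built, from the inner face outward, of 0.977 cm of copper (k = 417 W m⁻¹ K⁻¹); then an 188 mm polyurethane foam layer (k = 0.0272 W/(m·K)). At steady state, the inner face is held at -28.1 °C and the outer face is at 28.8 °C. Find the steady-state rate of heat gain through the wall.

Series thermal resistances, inner to outer:
  R_copper = L/(kA) = 0.00977/(417·36.3) = 6.454×10^-7 K/W
  R_polyurethane foam = L/(kA) = 0.188/(0.0272·36.3) = 0.1904 K/W
ΣR = 6.454×10^-7 + 0.1904 = 0.1904 K/W
Q = ΔT/ΣR = (-28.1 °C − 28.8 °C)/0.1904 = -299 W
(Negative Q ⇒ heat flows inward; heat gain = 299 W.)

Q = 299 W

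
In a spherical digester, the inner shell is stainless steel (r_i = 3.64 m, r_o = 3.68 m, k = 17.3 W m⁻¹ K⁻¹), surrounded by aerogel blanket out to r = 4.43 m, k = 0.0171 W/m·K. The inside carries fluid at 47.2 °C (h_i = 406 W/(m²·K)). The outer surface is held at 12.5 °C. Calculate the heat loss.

Q = 162 W

Series thermal resistances, inner to outer:
  R_conv,in = 1/(4πr²h) = 1/(4π·3.64²·406) = 1.479×10^-5 K/W
  R_stainless steel = (1/3.64 − 1/3.68)/(4πk) = 0.002986/(4π·17.3) = 1.374×10^-5 K/W
  R_aerogel blanket = (1/3.68 − 1/4.43)/(4πk) = 0.04601/(4π·0.0171) = 0.2141 K/W
ΣR = 1.479×10^-5 + 1.374×10^-5 + 0.2141 = 0.2141 K/W
Q = ΔT/ΣR = (47.2 °C − 12.5 °C)/0.2141 = 162 W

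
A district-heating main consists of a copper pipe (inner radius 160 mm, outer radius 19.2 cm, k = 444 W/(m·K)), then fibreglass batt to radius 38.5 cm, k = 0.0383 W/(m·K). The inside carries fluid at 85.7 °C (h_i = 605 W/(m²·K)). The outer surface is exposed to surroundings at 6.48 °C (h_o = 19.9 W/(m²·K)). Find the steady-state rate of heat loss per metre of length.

Q' = 27.2 W/m

Series thermal resistances, inner to outer:
  R'_conv,in = 1/(2πr h) = 1/(2π·0.160·605) = 0.001644 m·K/W
  R'_copper = ln(0.192/0.160)/(2πk) = 0.1823/(2π·444) = 6.535×10^-5 m·K/W
  R'_fibreglass batt = ln(0.385/0.192)/(2πk) = 0.6957/(2π·0.0383) = 2.891 m·K/W
  R'_conv,out = 1/(2πr h) = 1/(2π·0.385·19.9) = 0.02077 m·K/W
ΣR = 0.001644 + 6.535×10^-5 + 2.891 + 0.02077 = 2.913 m·K/W
Q' = ΔT/ΣR = (85.7 °C − 6.48 °C)/2.913 = 27.2 W/m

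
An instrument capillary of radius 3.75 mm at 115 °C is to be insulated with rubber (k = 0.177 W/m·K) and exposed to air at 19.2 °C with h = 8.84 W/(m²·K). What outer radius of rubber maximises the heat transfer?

For a cylinder, r_cr = k_ins/h = 0.177/8.84 = 0.0200 m = 2.00 cm

r_cr = 2.00 cm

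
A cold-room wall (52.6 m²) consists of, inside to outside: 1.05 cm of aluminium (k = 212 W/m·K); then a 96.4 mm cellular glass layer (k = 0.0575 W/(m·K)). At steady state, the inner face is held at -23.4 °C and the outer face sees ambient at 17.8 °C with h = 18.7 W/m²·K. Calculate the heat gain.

Q = 1250 W

Treat each layer as a resistance in series:
  R_aluminium = L/(kA) = 0.0105/(212·52.6) = 9.416×10^-7 K/W
  R_cellular glass = L/(kA) = 0.0964/(0.0575·52.6) = 0.03187 K/W
  R_conv,out = 1/(hA) = 1/(18.7·52.6) = 0.001017 K/W
ΣR = 9.416×10^-7 + 0.03187 + 0.001017 = 0.03289 K/W
Q = ΔT/ΣR = (-23.4 °C − 17.8 °C)/0.03289 = -1250 W
(Negative Q ⇒ heat flows inward; heat gain = 1250 W.)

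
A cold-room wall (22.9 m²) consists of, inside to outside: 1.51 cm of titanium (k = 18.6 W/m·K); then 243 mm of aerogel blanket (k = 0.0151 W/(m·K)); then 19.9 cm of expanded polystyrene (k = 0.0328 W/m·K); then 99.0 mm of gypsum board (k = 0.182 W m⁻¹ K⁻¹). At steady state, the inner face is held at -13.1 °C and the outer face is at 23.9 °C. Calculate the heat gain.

Q = 37.3 W

Resistance network (inner→outer):
  R_titanium = L/(kA) = 0.0151/(18.6·22.9) = 3.545×10^-5 K/W
  R_aerogel blanket = L/(kA) = 0.243/(0.0151·22.9) = 0.7027 K/W
  R_expanded polystyrene = L/(kA) = 0.199/(0.0328·22.9) = 0.2649 K/W
  R_gypsum board = L/(kA) = 0.0990/(0.182·22.9) = 0.02375 K/W
ΣR = 3.545×10^-5 + 0.7027 + 0.2649 + 0.02375 = 0.9914 K/W
Q = ΔT/ΣR = (-13.1 °C − 23.9 °C)/0.9914 = -37.3 W
(Negative Q ⇒ heat flows inward; heat gain = 37.3 W.)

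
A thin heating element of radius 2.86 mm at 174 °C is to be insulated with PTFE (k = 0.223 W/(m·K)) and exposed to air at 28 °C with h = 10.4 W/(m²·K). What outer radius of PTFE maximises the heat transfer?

For a cylinder, r_cr = k_ins/h = 0.223/10.4 = 0.0214 m = 2.14 cm

r_cr = 2.14 cm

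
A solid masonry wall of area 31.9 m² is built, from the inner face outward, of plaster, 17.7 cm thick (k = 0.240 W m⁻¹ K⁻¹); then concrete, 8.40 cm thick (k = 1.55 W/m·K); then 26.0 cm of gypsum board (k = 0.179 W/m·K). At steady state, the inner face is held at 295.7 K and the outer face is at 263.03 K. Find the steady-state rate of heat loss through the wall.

Treat each layer as a resistance in series:
  R_plaster = L/(kA) = 0.177/(0.240·31.9) = 0.02312 K/W
  R_concrete = L/(kA) = 0.0840/(1.55·31.9) = 0.001699 K/W
  R_gypsum board = L/(kA) = 0.260/(0.179·31.9) = 0.04553 K/W
ΣR = 0.02312 + 0.001699 + 0.04553 = 0.07035 K/W
Q = ΔT/ΣR = (295.7 K − 263.03 K)/0.07035 = 464 W

Q = 464 W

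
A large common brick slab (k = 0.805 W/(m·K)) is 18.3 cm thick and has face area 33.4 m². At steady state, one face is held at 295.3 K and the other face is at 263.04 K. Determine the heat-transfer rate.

Q = 4.74 kW

Q = kA·ΔT/L = 0.805 × 33.4 × |295.3 K − 263.04 K| / 0.183 = 4740 W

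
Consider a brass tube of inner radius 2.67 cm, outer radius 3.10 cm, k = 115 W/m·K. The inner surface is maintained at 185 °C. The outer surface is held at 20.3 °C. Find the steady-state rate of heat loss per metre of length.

Q' = 2πk·ΔT/ln(r₂/r₁) = 2π × 115 × 164.7 / ln(0.0310/0.0267) = 7.97×10^5 W/m

Q' = 797 kW/m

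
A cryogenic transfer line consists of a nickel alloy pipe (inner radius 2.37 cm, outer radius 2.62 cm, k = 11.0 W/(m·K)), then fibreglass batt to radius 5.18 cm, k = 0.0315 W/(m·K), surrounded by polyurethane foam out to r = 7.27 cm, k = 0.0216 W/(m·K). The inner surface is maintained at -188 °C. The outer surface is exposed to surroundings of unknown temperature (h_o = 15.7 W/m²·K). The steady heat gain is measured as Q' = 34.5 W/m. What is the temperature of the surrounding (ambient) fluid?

Sum the resistances:
  R'_nickel alloy = ln(0.0262/0.0237)/(2πk) = 0.1003/(2π·11.0) = 0.001451 m·K/W
  R'_fibreglass batt = ln(0.0518/0.0262)/(2πk) = 0.6816/(2π·0.0315) = 3.444 m·K/W
  R'_polyurethane foam = ln(0.0727/0.0518)/(2πk) = 0.3390/(2π·0.0216) = 2.497 m·K/W
  R'_conv,out = 1/(2πr h) = 1/(2π·0.0727·15.7) = 0.1394 m·K/W
ΣR = 6.082 m·K/W
ΔT = Q'·ΣR = 34.5 × 6.082 = 209.8 K
Heat flows inward, so T_out = T_in + ΔT = -188 + 209.8 = 21.8 °C

T_out = 21.8 °C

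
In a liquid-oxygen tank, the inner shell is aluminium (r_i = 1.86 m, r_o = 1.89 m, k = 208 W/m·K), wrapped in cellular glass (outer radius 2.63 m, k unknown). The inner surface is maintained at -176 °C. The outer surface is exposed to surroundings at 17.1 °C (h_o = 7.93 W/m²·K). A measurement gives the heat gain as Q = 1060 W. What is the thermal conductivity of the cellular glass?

k = 0.0656 W/m·K

ΣR = ΔT/Q = |-176 − 17.1|/1060 = 0.1822 K/W
Known resistances:
  R_aluminium = (1/1.86 − 1/1.89)/(4πk) = 0.008534/(4π·208) = 3.265×10^-6 K/W
  R_conv,out = 1/(4πr²h) = 1/(4π·2.63²·7.93) = 0.001451 K/W
R_cellular glass = ΣR − ΣR_known = 0.1822 − 0.001454 = 0.1807 K/W
(1/r₁−1/r₂)/(4πk) = 0.1807 ⇒ k = 0.1489/(4π·0.1807) = 0.0656 W/m·K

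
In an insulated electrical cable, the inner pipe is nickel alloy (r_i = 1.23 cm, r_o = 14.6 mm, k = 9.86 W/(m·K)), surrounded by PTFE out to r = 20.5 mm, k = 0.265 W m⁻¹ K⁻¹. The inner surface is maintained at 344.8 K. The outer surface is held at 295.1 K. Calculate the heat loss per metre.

Resistance network (inner→outer):
  R'_nickel alloy = ln(0.0146/0.0123)/(2πk) = 0.1714/(2π·9.86) = 0.002767 m·K/W
  R'_PTFE = ln(0.0205/0.0146)/(2πk) = 0.3394/(2π·0.265) = 0.2038 m·K/W
ΣR = 0.002767 + 0.2038 = 0.2066 m·K/W
Q' = ΔT/ΣR = (344.8 K − 295.1 K)/0.2066 = 241 W/m

Q' = 241 W/m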